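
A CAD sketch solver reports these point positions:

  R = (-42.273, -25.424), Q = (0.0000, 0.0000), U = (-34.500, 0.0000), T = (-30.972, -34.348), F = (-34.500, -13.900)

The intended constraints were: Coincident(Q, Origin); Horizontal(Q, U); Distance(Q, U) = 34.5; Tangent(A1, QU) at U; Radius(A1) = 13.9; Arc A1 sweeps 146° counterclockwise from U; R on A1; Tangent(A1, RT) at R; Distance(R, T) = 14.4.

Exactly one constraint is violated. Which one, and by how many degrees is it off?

Tangent(A1, RT) at R — off by 4.30°.

Q = (0.00, 0.00) ✓; Q.y = 0.00, U.y = 0.00 ✓; |QU| = 34.50 ✓; ∠(FU, UQ) = 90.00° ✓; |FU| = 13.90 ✓; bearing(F→R) − bearing(F→U) = 146.0° ✓; |FR| = 13.90 ✓; ∠(FR, RT) = 94.30° ✗; |RT| = 14.40 ✓.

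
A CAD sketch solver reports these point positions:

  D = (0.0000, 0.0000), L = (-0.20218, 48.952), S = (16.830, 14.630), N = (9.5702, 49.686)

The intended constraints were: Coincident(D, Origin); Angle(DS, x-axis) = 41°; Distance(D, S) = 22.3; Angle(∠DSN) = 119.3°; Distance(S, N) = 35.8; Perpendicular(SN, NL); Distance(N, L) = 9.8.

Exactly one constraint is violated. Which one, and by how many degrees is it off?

Perpendicular(SN, NL) — off by 7.40°.

D = (0.00, 0.00) ✓; DS at 41.00° ✓; |DS| = 22.30 ✓; ∠DSN = 119.3° ✓; |SN| = 35.80 ✓; ∠(SN, NL) = 82.60° ✗; |NL| = 9.800 ✓.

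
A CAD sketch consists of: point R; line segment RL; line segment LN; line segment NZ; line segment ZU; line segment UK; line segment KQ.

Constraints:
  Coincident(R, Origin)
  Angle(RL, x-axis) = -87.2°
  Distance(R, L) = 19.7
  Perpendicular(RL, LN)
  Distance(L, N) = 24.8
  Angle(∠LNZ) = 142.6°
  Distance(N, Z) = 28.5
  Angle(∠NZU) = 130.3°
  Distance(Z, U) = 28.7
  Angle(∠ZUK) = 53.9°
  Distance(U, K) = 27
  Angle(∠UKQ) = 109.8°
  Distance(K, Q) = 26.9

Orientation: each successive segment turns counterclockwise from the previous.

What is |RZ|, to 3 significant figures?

47.5

RL is perpendicular to LN, so LN runs at 2.80°; with |LN| = 24.8, N = (25.7, -18.5). ∠LNZ = 142.6° gives NZ at 40.2° from the x-axis; with |NZ| = 28.5, Z = (47.5, -0.0695). Then |RZ| = |Z − R| = 47.5.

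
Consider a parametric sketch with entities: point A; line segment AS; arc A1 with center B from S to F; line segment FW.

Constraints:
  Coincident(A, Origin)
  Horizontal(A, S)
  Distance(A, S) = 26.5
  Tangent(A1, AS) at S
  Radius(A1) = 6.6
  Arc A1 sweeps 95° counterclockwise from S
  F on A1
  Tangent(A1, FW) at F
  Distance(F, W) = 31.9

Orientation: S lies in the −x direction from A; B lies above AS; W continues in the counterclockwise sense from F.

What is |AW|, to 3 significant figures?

45.1

A is at the origin; A and S share the same y with |AS| = 26.5 and S on the −x side, so S = (-26.5, 0.00). Since A1 is tangent to AS there, BS ⟂ AS, so B = S + (0, 6.6) = (-26.5, 6.60). On A1, S sits at bearing -90° from B; a 95° counterclockwise sweep puts F at bearing 5°, so F = B + 6.6·(cos 5°, sin 5°) = (-19.9, 7.18). Since A1 is tangent to FW there, BF ⟂ FW, so FW runs along (−sin 5°, cos 5°); with |FW| = 31.9, W = (-22.7, 39.0). Then |AW| = |W − A| = 45.1.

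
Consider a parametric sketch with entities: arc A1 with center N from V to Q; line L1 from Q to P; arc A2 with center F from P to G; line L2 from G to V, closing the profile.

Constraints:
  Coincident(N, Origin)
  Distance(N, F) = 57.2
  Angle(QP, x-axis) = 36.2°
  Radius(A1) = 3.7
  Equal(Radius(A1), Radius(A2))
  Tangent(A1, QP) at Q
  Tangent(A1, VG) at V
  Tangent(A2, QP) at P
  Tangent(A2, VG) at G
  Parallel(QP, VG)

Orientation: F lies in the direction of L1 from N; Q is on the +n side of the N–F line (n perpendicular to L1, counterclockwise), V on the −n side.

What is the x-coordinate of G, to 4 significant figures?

48.34

The slot axis is L1's direction at 36.2°, so u = (cos 36.2°, sin 36.2°) = (0.8070, 0.5906) and n = (−sin 36.2°, cos 36.2°) = (-0.5906, 0.8070). N is at the origin and F lies 57.2 along u from N, so F = 57.2·u = (46.16, 33.78). Tangency of A1 to both parallel lines with radius 3.7 puts Q and V at N ± 3.7·n: Q = (-2.185, 2.986), V = (2.185, -2.986). Equal radii place P and G the same way about F: P = F + 3.7·n = (43.97, 36.77), G = F − 3.7·n = (48.34, 30.80). So G.x = 48.34.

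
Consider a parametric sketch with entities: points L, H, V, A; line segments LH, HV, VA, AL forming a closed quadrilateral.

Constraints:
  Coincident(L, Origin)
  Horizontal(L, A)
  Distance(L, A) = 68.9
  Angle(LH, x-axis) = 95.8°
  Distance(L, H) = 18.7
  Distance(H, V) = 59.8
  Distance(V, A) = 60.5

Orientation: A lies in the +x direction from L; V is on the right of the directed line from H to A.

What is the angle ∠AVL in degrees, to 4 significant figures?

82.18°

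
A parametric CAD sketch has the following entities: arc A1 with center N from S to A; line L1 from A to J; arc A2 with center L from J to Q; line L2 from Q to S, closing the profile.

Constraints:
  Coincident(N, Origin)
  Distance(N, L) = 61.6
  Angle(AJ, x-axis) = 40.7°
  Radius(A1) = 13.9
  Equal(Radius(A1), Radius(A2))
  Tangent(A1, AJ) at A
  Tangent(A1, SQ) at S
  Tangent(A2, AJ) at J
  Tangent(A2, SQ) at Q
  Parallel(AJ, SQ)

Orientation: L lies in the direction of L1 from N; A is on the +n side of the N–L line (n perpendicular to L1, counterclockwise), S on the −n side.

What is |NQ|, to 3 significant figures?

63.1

The slot axis is L1's direction at 40.7°, so u = (cos 40.7°, sin 40.7°) = (0.758, 0.652) and n = (−sin 40.7°, cos 40.7°) = (-0.652, 0.758). N is at the origin and L lies 61.6 along u from N, so L = 61.6·u = (46.7, 40.2). Tangency of A1 to both parallel lines with radius 13.9 puts A and S at N ± 13.9·n: A = (-9.06, 10.5), S = (9.06, -10.5). Equal radii place J and Q the same way about L: J = L + 13.9·n = (37.6, 50.7), Q = L − 13.9·n = (55.8, 29.6). Then |NQ| = |Q − N| = 63.1.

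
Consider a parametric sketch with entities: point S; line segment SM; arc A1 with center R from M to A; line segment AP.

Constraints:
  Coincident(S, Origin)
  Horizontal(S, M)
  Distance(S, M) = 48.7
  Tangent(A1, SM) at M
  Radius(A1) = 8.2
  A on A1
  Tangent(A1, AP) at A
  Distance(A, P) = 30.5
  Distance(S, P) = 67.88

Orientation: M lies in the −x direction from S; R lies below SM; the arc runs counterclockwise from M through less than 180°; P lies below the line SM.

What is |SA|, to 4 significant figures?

57.53

S is at the origin; SM is horizontal with |SM| = 48.7 and M on the −x side, so M = (-48.70, 0.000). Tangency of A1 to SM means the radius RM is perpendicular to SM, so R = M + (0, -8.2) = (-48.70, -8.200). Since RA ⟂ AP (tangency), |RP| = √(8.2² + 30.5²) = 31.58 regardless of where A sits on A1. So P lies on both circle(S, 67.88) and circle(R, 31.58); the below-SM intersection is P = (-55.53, -39.03). A is the foot of the tangent from P: A = (-56.89, -8.565).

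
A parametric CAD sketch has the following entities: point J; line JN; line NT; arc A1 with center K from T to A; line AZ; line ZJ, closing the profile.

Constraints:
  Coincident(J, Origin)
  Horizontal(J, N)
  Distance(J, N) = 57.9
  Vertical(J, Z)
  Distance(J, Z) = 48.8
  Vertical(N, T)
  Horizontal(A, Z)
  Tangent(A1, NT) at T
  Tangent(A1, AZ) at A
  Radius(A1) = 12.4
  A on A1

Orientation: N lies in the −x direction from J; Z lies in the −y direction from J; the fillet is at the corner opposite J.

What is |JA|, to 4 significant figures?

66.72

J is at the origin; JN is horizontal with |JN| = 57.9 and N on the −x side, so N = (-57.90, 0.000). J and Z share the same x with |JZ| = 48.8 and Z on the −y side, so Z = (0.000, -48.80). The virtual corner opposite J is at (-57.90, -48.80). Tangency of A1 to NT means the radius KT is perpendicular to NT and the tangent condition forces KA to be normal to AZ, with radius 12.4, so the center K sits 12.4 in from both sides at K = (-45.50, -36.40). That places the tangent points at T = (-57.90, -36.40) on NT and A = (-45.50, -48.80) on AZ. Then |JA| = |A − J| = 66.72.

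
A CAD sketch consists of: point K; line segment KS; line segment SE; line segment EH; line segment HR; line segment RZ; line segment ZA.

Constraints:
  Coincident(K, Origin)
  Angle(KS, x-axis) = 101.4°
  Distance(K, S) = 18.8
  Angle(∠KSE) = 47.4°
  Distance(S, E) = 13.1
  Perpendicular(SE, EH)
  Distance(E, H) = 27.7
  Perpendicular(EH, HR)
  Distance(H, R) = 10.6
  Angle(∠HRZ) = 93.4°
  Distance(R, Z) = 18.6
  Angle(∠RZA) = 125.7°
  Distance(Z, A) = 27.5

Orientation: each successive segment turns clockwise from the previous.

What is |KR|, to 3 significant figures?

17.2

K is at the origin; KS runs at 101.4° with length 18.8, so S = (-3.72, 18.4). ∠KSE = 47.4° gives SE at -31.2° from the x-axis; with |SE| = 13.1, E = (7.49, 11.6). The perpendicularity gives EH at right angles to SE, so EH runs at -121°; with |EH| = 27.7, H = (-6.86, -12.1). EH ⟂ HR, so HR runs at 149°; with |HR| = 10.6, R = (-15.9, -6.56). Then |KR| = |R − K| = 17.2.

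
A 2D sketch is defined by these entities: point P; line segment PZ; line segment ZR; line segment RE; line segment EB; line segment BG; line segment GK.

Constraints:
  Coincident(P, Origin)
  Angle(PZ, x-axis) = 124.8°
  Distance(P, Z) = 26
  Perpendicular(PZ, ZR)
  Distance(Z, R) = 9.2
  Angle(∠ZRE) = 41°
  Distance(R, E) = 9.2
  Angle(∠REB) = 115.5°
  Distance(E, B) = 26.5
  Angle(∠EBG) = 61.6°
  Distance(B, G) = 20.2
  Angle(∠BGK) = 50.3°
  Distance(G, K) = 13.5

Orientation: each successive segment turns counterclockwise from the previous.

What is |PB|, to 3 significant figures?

37.7

∠ZRE = 41.0° gives RE at -6.20° from the x-axis; with |RE| = 9.2, E = (-13.2, 15.1). ∠REB = 115.5° gives EB at 58.3° from the x-axis; with |EB| = 26.5, B = (0.678, 37.7). Then |PB| = |B − P| = 37.7.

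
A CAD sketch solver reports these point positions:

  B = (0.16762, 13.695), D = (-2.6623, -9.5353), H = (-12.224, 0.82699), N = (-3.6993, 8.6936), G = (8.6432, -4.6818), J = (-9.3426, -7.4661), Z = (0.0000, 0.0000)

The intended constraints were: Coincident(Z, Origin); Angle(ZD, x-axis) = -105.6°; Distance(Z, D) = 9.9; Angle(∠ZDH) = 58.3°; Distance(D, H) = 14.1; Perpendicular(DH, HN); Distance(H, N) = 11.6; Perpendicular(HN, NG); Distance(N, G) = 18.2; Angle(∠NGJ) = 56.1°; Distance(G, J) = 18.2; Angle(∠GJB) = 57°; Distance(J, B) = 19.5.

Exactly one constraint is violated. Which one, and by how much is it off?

Distance(J, B) = 19.5 — off by 3.70.

Z = (0.00, 0.00) ✓; ZD at -105.6° ✓; |ZD| = 9.900 ✓; ∠ZDH = 58.30° ✓; |DH| = 14.10 ✓; ∠(DH, HN) = 90.00° ✓; |HN| = 11.60 ✓; ∠(HN, NG) = 90.00° ✓; |NG| = 18.20 ✓; ∠NGJ = 56.10° ✓; |GJ| = 18.20 ✓; ∠GJB = 57.00° ✓; |JB| = 23.20 ✗.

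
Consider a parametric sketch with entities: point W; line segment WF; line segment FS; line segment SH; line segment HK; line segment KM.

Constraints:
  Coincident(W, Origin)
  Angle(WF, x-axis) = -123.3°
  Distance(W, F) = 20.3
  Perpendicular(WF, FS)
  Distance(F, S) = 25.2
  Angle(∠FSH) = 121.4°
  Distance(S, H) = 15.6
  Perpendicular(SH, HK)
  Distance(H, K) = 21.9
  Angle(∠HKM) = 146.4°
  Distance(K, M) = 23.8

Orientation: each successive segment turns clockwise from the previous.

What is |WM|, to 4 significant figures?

9.798

W is at the origin; WF runs at -123.3° with length 20.3, so F = (-11.15, -16.97). The perpendicularity gives FS at right angles to WF, so FS runs at 146.7°; with |FS| = 25.2, S = (-32.21, -3.132). ∠FSH = 121.4° gives SH at 88.10° from the x-axis; with |SH| = 15.6, H = (-31.69, 12.46). SH ⟂ HK, so HK runs at -1.900°; with |HK| = 21.9, K = (-9.802, 11.73). ∠HKM = 146.4° gives KM at -35.50° from the x-axis; with |KM| = 23.8, M = (9.574, -2.087). Then |WM| = |M − W| = 9.798.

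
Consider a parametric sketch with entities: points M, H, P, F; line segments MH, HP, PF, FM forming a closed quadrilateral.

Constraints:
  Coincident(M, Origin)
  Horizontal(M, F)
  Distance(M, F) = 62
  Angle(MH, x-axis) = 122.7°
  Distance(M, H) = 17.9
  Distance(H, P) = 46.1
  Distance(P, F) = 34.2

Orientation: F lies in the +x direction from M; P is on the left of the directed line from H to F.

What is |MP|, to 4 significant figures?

42.14

M is at the origin; M and F share the same y with |MF| = 62.0 and F in +x, so F = (62.0, 0). MH runs at 122.7° with |MH| = 17.9, so H = (-9.670, 15.06). P is determined by |HP| = 46.1 and |PF| = 34.2 together: it lies at the intersection of circle(H, 46.1) and circle(F, 34.2). With |HF| = 73.24, the foot of the radical line on HF is 43.14 from H and the perpendicular offset is √(46.1² − 43.14²) = 16.25. Taking the left-of-HF solution: P = (35.89, 22.09).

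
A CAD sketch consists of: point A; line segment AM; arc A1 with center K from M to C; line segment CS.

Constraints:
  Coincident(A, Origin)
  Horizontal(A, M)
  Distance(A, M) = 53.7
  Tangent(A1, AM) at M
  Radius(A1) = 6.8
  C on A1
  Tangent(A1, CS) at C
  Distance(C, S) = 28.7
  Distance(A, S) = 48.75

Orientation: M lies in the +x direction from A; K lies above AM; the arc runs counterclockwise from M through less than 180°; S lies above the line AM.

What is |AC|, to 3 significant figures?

59.5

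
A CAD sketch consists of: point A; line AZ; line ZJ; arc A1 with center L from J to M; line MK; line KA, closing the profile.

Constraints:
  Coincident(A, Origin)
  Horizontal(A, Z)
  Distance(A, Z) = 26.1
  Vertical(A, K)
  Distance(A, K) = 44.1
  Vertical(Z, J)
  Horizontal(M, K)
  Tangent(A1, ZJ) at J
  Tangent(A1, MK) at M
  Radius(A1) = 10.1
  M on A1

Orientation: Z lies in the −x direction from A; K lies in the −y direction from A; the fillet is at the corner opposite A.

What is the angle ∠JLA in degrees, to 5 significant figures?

115.20°

A is at the origin; AZ is horizontal with |AZ| = 26.1 and Z on the −x side, so Z = (-26.100, 0.0000). A and K share the same x with |AK| = 44.1 and K on the −y side, so K = (0.0000, -44.100). The virtual corner opposite A is at (-26.100, -44.100). Tangency of A1 to ZJ means the radius LJ is perpendicular to ZJ and since A1 is tangent to MK there, LM ⟂ MK, with radius 10.1, so the center L sits 10.1 in from both sides at L = (-16.000, -34.000). That places the tangent points at J = (-26.100, -34.000) on ZJ and M = (-16.000, -44.100) on MK. Then cos ∠JLA = LJ·LA / (|LJ||LA|), giving 115.20°.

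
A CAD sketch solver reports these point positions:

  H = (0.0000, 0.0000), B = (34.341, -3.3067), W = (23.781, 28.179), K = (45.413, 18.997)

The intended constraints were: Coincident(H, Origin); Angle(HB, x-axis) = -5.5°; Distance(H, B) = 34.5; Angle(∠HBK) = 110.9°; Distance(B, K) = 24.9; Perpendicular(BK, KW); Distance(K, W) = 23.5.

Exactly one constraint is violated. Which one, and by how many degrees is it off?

Perpendicular(BK, KW) — off by 3.40°.

H = (0.00, 0.00) ✓; HB at -5.500° ✓; |HB| = 34.50 ✓; ∠HBK = 110.9° ✓; |BK| = 24.90 ✓; ∠(BK, KW) = 93.40° ✗; |KW| = 23.50 ✓.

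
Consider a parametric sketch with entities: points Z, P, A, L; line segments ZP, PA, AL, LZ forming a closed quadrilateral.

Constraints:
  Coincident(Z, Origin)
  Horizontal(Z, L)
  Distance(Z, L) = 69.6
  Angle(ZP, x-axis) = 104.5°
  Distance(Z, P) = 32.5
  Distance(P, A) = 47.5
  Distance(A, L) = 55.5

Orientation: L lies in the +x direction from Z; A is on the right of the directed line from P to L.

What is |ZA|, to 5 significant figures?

18.044

Z is at the origin; Z and L share the same y with |ZL| = 69.6 and L in +x, so L = (69.6, 0). ZP runs at 104.5° with |ZP| = 32.5, so P = (-8.1374, 31.465). A is determined by |PA| = 47.5 and |AL| = 55.5 together: it lies at the intersection of circle(P, 47.5) and circle(L, 55.5). With |PL| = 83.864, the foot of the radical line on PL is 37.019 from P and the perpendicular offset is √(47.5² − 37.019²) = 29.763. Taking the right-of-PL solution: A = (15.011, -10.013).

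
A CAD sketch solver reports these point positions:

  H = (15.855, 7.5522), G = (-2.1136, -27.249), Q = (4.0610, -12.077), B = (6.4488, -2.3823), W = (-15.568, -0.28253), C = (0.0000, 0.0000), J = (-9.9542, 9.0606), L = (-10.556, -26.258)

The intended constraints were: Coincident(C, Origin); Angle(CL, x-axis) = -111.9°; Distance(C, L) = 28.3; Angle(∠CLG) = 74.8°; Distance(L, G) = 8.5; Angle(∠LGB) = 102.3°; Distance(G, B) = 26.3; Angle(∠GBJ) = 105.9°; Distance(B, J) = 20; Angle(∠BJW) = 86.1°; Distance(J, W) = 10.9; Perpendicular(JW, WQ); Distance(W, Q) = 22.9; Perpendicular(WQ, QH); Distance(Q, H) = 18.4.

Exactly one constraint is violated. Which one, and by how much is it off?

Distance(Q, H) = 18.4 — off by 4.50.

C = (0.00, 0.00) ✓; CL at -111.9° ✓; |CL| = 28.30 ✓; ∠CLG = 74.79° ✓; |LG| = 8.500 ✓; ∠LGB = 102.3° ✓; |GB| = 26.30 ✓; ∠GBJ = 105.9° ✓; |BJ| = 20.00 ✓; ∠BJW = 86.10° ✓; |JW| = 10.90 ✓; ∠(JW, WQ) = 90.00° ✓; |WQ| = 22.90 ✓; ∠(WQ, QH) = 90.00° ✓; |QH| = 22.90 ✗.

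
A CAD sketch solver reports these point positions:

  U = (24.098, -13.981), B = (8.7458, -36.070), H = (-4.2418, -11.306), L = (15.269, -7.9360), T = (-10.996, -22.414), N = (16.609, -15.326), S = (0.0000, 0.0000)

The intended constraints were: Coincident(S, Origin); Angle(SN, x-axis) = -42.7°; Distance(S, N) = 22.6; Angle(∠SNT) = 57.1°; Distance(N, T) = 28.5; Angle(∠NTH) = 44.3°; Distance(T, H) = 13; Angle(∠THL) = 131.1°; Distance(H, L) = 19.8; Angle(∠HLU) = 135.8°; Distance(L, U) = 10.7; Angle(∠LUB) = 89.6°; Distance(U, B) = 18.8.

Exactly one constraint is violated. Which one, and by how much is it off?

Distance(U, B) = 18.8 — off by 8.10.

S = (0.00, 0.00) ✓; SN at -42.70° ✓; |SN| = 22.60 ✓; ∠SNT = 57.10° ✓; |NT| = 28.50 ✓; ∠NTH = 44.30° ✓; |TH| = 13.00 ✓; ∠THL = 131.1° ✓; |HL| = 19.80 ✓; ∠HLU = 135.8° ✓; |LU| = 10.70 ✓; ∠LUB = 89.60° ✓; |UB| = 26.90 ✗.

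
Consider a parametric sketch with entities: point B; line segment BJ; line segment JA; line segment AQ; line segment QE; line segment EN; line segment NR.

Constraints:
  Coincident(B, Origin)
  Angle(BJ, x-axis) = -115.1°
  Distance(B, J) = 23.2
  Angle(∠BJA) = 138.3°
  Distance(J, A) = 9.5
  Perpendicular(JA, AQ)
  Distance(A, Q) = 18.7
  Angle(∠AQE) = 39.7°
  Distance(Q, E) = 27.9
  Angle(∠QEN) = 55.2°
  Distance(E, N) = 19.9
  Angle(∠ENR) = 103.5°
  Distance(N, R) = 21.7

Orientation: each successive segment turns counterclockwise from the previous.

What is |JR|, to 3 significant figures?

24.4

B is at the origin; BJ runs at -115.1° with length 23.2, so J = (-9.84, -21.0). ∠BJA = 138.3° gives JA at -73.4° from the x-axis; with |JA| = 9.5, A = (-7.13, -30.1). JA is perpendicular to AQ, so AQ runs at 16.6°; with |AQ| = 18.7, Q = (10.8, -24.8). ∠AQE = 39.7° gives QE at 157° from the x-axis; with |QE| = 27.9, E = (-14.9, -13.8). ∠QEN = 55.2° gives EN at -78.3° from the x-axis; with |EN| = 19.9, N = (-10.8, -33.3). ∠ENR = 103.5° gives NR at -1.80° from the x-axis; with |NR| = 21.7, R = (10.9, -34.0). Then |JR| = |R − J| = 24.4.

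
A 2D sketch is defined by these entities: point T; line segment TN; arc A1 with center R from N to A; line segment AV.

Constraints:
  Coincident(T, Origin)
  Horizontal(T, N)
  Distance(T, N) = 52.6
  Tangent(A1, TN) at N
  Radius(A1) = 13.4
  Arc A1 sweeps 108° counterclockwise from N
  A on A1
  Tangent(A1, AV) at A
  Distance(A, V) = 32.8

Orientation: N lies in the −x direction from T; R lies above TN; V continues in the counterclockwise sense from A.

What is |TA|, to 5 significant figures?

43.545

T is at the origin; TN is horizontal with |TN| = 52.6 and N on the −x side, so N = (-52.600, 0.0000). Tangency of A1 to TN means the radius RN is perpendicular to TN, so R = N + (0, 13.4) = (-52.600, 13.400). On A1, N sits at bearing -90° from R; a 108° counterclockwise sweep puts A at bearing 18°, so A = R + 13.4·(cos 18°, sin 18°) = (-39.856, 17.541). Then |TA| = |A − T| = 43.545.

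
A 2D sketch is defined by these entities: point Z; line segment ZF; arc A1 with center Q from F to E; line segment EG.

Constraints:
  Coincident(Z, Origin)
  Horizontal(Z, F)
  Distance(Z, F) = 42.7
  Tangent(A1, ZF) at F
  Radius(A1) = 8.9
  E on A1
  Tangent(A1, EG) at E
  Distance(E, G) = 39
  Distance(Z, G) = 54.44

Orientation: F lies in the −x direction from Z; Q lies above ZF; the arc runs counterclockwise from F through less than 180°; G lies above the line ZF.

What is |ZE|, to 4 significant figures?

34.74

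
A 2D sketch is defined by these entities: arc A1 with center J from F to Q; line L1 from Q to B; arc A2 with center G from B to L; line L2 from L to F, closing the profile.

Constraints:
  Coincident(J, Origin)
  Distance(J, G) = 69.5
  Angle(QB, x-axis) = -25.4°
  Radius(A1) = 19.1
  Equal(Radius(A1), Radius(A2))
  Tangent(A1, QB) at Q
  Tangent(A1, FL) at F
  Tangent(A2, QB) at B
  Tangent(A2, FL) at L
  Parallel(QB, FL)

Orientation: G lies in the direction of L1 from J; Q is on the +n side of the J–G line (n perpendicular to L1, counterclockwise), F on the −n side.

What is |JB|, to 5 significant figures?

72.077

The slot axis is L1's direction at -25.4°, so u = (cos -25.4°, sin -25.4°) = (0.90334, -0.42894) and n = (−sin -25.4°, cos -25.4°) = (0.42894, 0.90334). J is at the origin and G lies 69.5 along u from J, so G = 69.5·u = (62.782, -29.811). Tangency of A1 to both parallel lines with radius 19.1 puts Q and F at J ± 19.1·n: Q = (8.1927, 17.254), F = (-8.1927, -17.254). Equal radii place B and L the same way about G: B = G + 19.1·n = (70.974, -12.557), L = G − 19.1·n = (54.589, -47.065). Then |JB| = |B − J| = 72.077.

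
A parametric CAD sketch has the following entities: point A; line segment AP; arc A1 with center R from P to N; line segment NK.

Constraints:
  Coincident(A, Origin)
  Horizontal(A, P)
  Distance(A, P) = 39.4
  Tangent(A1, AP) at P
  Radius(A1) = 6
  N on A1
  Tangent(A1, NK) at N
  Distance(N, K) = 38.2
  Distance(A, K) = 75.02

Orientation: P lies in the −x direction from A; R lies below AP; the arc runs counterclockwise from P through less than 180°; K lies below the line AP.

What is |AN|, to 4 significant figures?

44.18

Checks: |RN| = 6.000 ✓; ∠(RN, NK) = 90.00° ✓; |NK| = 38.20 ✓; |AK| = 75.02 ✓.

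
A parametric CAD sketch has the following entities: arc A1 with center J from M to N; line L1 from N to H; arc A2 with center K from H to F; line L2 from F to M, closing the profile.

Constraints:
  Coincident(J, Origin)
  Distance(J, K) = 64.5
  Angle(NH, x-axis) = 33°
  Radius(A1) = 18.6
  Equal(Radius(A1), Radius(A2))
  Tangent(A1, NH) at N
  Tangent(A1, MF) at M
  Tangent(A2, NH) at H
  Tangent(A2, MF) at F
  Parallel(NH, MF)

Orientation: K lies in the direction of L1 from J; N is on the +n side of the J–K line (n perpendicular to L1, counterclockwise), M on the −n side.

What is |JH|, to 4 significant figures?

67.13

The slot axis is L1's direction at 33.0°, so u = (cos 33.0°, sin 33.0°) = (0.8387, 0.5446) and n = (−sin 33.0°, cos 33.0°) = (-0.5446, 0.8387). J is at the origin and K lies 64.5 along u from J, so K = 64.5·u = (54.09, 35.13). Tangency of A1 to both parallel lines with radius 18.6 puts N and M at J ± 18.6·n: N = (-10.13, 15.60), M = (10.13, -15.60). Equal radii place H and F the same way about K: H = K + 18.6·n = (43.96, 50.73), F = K − 18.6·n = (64.22, 19.53). Then |JH| = |H − J| = 67.13.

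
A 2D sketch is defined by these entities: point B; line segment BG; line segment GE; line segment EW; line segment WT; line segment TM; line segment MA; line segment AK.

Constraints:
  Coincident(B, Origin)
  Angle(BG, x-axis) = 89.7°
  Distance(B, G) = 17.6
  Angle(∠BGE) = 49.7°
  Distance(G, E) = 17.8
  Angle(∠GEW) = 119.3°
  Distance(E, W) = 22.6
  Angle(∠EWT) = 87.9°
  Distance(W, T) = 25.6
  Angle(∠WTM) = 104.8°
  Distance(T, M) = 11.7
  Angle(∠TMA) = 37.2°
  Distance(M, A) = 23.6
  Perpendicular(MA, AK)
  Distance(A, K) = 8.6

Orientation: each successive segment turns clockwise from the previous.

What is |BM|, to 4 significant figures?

16.08

B is at the origin; BG runs at 89.7° with length 17.6, so G = (0.09215, 17.60). ∠BGE = 49.7° gives GE at -40.60° from the x-axis; with |GE| = 17.8, E = (13.61, 6.016). ∠GEW = 119.3° gives EW at -101.3° from the x-axis; with |EW| = 22.6, W = (9.179, -16.15). ∠EWT = 87.9° gives WT at 166.6° from the x-axis; with |WT| = 25.6, T = (-15.72, -10.21). ∠WTM = 104.8° gives TM at 91.40° from the x-axis; with |TM| = 11.7, M = (-16.01, 1.483). Then |BM| = |M − B| = 16.08.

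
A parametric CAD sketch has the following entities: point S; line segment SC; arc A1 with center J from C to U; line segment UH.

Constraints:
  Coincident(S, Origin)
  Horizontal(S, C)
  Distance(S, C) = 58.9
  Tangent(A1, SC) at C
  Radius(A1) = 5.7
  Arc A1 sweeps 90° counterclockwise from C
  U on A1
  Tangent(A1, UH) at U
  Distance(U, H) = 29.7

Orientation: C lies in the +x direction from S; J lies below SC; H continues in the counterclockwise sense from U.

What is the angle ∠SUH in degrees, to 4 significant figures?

96.12°

S is at the origin; SC is horizontal with |SC| = 58.9 and C on the +x side, so C = (58.90, 0.000). A1 meets SC tangentially, so JC is at right angles to SC, so J = C + (0, -5.7) = (58.90, -5.700). On A1, C sits at bearing 90° from J; a 90° counterclockwise sweep puts U at bearing 180°, so U = J + 5.7·(cos 180°, sin 180°) = (53.20, -5.700). Since A1 is tangent to UH there, JU ⟂ UH, so UH runs along (−sin 180°, cos 180°); with |UH| = 29.7, H = (53.20, -35.40). Then cos ∠SUH = US·UH / (|US||UH|), giving 96.12°.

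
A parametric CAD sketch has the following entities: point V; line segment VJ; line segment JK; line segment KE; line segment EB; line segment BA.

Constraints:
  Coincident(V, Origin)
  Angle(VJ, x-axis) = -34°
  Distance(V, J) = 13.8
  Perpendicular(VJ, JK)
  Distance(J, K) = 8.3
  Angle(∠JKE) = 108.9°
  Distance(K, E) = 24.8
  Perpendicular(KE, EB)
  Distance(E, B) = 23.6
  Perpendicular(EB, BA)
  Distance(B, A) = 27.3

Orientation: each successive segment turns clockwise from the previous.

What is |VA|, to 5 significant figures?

17.110

V is at the origin; VJ runs at -34.0° with length 13.8, so J = (11.441, -7.7169). VJ ⟂ JK, so JK runs at -124.00°; with |JK| = 8.3, K = (6.7994, -14.598). ∠JKE = 108.9° gives KE at 164.90° from the x-axis; with |KE| = 24.8, E = (-17.144, -8.1374). KE ⟂ EB, so EB runs at 74.900°; with |EB| = 23.6, B = (-10.996, 14.648). The perpendicularity gives BA at right angles to EB, so BA runs at -15.100°; with |BA| = 27.3, A = (15.361, 7.5360). Then |VA| = |A − V| = 17.110.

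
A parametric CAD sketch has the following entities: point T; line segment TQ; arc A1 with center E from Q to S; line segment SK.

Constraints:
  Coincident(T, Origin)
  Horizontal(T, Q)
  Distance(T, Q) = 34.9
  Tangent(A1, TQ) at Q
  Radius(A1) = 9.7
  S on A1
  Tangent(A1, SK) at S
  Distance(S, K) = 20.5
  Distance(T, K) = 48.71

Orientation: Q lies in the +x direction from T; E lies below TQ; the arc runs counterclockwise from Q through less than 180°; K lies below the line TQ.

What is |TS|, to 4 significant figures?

30.12

Checks: |ES| = 9.700 ✓; ∠(ES, SK) = 90.00° ✓; |SK| = 20.50 ✓; |TK| = 48.71 ✓.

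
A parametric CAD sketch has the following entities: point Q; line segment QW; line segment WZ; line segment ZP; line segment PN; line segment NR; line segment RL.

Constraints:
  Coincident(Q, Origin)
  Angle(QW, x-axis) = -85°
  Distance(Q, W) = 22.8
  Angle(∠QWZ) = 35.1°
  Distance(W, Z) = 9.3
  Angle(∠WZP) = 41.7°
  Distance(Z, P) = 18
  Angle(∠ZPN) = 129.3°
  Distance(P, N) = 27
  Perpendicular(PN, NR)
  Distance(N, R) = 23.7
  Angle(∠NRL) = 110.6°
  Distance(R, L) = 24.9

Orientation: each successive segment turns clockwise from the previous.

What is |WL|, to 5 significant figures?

20.841

Q is at the origin; QW runs at -85.0° with length 22.8, so W = (1.9872, -22.713). ∠QWZ = 35.1° gives WZ at 130.10° from the x-axis; with |WZ| = 9.3, Z = (-4.0032, -15.599). ∠WZP = 41.7° gives ZP at -8.2000° from the x-axis; with |ZP| = 18.0, P = (13.813, -18.167). ∠ZPN = 129.3° gives PN at -58.900° from the x-axis; with |PN| = 27.0, N = (27.759, -41.286). PN ⟂ NR, so NR runs at -148.90°; with |NR| = 23.7, R = (7.4656, -53.528). ∠NRL = 110.6° gives RL at 141.70° from the x-axis; with |RL| = 24.9, L = (-12.075, -38.095). Then |WL| = |L − W| = 20.841.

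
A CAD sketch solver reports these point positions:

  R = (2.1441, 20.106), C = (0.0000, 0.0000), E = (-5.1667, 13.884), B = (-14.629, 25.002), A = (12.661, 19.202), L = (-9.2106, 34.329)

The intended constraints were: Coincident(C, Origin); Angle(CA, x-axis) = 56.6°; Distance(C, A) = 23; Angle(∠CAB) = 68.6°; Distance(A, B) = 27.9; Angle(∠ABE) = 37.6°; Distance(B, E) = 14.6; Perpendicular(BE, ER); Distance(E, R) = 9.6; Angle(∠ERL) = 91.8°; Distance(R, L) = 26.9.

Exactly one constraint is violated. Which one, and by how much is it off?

Distance(R, L) = 26.9 — off by 8.70.

C = (0.00, 0.00) ✓; CA at 56.60° ✓; |CA| = 23.00 ✓; ∠CAB = 68.60° ✓; |AB| = 27.90 ✓; ∠ABE = 37.60° ✓; |BE| = 14.60 ✓; ∠(BE, ER) = 90.00° ✓; |ER| = 9.600 ✓; ∠ERL = 91.80° ✓; |RL| = 18.20 ✗.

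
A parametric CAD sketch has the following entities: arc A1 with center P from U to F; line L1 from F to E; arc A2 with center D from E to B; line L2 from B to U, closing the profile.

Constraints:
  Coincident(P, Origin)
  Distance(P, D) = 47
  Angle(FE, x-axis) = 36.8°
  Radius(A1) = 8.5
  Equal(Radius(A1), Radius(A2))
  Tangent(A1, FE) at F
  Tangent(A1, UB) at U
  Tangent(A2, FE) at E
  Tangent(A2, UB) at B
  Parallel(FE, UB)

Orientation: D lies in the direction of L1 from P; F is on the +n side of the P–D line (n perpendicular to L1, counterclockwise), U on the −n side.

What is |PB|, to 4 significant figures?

47.76

Tangency of A1 to both parallel lines with radius 8.5 puts F and U at P ± 8.5·n: F = (-5.092, 6.806), U = (5.092, -6.806). Equal radii place E and B the same way about D: E = D + 8.5·n = (32.54, 34.96), B = D − 8.5·n = (42.73, 21.35). Then |PB| = |B − P| = 47.76.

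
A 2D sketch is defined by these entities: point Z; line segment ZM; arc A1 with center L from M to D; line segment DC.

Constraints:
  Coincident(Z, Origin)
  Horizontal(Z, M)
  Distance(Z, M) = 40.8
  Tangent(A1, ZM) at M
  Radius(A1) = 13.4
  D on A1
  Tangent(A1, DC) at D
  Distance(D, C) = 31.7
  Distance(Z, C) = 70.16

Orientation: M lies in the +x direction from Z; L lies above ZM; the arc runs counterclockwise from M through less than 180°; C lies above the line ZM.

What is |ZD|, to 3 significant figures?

55.9

Checks: Z = (0.00, 0.00) ✓; |ZM| = 40.80 ✓; |LD| = 13.40 ✓; ∠(LD, DC) = 90.00° ✓; |DC| = 31.70 ✓; |ZC| = 70.16 ✓.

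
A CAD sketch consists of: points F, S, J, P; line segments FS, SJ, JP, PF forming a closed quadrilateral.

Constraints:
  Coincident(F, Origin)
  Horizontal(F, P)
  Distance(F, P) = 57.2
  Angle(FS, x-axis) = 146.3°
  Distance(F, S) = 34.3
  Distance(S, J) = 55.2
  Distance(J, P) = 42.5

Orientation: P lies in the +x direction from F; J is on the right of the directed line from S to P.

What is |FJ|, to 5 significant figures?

20.926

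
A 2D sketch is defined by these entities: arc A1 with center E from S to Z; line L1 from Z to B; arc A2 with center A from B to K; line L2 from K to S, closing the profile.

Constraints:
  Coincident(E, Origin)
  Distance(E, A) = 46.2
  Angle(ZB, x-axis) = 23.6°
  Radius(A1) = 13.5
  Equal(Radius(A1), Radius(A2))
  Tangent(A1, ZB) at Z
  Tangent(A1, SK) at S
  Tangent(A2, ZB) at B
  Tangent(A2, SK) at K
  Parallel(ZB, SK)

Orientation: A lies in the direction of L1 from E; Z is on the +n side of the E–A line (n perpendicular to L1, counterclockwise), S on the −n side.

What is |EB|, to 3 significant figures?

48.1

Tangency of A1 to both parallel lines with radius 13.5 puts Z and S at E ± 13.5·n: Z = (-5.40, 12.4), S = (5.40, -12.4). Equal radii place B and K the same way about A: B = A + 13.5·n = (36.9, 30.9), K = A − 13.5·n = (47.7, 6.13). Then |EB| = |B − E| = 48.1.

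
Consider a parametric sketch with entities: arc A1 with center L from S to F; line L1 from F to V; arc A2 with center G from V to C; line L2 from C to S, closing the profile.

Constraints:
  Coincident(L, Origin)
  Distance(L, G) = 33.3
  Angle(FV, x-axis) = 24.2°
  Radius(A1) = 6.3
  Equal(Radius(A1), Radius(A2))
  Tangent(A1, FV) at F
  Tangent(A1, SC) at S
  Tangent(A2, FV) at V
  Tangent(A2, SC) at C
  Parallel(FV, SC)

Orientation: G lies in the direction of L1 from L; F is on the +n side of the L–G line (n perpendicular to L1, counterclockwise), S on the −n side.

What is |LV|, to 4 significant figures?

33.89

The slot axis is L1's direction at 24.2°, so u = (cos 24.2°, sin 24.2°) = (0.9121, 0.4099) and n = (−sin 24.2°, cos 24.2°) = (-0.4099, 0.9121). L is at the origin and G lies 33.3 along u from L, so G = 33.3·u = (30.37, 13.65). Tangency of A1 to both parallel lines with radius 6.3 puts F and S at L ± 6.3·n: F = (-2.583, 5.746), S = (2.583, -5.746). Equal radii place V and C the same way about G: V = G + 6.3·n = (27.79, 19.40), C = G − 6.3·n = (32.96, 7.904). Then |LV| = |V − L| = 33.89.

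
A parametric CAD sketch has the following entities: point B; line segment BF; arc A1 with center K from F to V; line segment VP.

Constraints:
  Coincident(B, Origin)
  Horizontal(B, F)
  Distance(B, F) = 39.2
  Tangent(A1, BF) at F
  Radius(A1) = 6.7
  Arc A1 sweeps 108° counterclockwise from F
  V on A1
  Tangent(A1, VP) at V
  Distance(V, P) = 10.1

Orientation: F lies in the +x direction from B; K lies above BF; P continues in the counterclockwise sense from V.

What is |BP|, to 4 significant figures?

46.26

On A1, F sits at bearing -90° from K; a 108° counterclockwise sweep puts V at bearing 18°, so V = K + 6.7·(cos 18°, sin 18°) = (45.57, 8.770). A1 meets VP tangentially, so KV is at right angles to VP, so VP runs along (−sin 18°, cos 18°); with |VP| = 10.1, P = (42.45, 18.38). Then |BP| = |P − B| = 46.26.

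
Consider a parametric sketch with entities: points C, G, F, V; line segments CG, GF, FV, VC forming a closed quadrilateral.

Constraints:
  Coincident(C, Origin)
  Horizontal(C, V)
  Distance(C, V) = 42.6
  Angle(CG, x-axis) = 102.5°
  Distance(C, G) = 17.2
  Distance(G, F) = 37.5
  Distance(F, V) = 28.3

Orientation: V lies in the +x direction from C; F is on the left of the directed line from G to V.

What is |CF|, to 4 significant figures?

41.91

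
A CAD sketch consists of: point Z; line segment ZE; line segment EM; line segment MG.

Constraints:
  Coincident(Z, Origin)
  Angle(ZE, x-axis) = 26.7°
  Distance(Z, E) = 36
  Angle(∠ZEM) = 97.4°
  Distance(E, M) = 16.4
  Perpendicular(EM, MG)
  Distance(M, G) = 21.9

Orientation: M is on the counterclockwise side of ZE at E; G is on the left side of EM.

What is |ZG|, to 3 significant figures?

25.2

Z is at the origin; ZE runs at 26.7° with length 36.0, so E = 36.0·(cos 26.7°, sin 26.7°) = (32.2, 16.2). ∠ZEM = 97.4°, so EM runs at 26.7° + (180° − 97.4°) = 109° from the x-axis; with |EM| = 16.4, M = E + 16.4·(cos 109°, sin 109°) = (26.7, 31.7). EM is perpendicular to MG; with |MG| = 21.9 on the left of EM, G = M + 21.9·(-0.944, -0.331) = (6.07, 24.4). Then |ZG| = |G − Z| = 25.2.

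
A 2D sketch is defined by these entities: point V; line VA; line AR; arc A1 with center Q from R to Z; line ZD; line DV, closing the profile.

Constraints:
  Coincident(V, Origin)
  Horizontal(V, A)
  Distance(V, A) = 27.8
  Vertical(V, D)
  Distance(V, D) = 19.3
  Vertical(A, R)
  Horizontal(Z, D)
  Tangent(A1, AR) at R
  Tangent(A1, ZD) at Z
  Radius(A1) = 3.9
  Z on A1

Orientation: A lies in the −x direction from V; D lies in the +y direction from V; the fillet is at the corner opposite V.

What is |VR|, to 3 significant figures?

31.8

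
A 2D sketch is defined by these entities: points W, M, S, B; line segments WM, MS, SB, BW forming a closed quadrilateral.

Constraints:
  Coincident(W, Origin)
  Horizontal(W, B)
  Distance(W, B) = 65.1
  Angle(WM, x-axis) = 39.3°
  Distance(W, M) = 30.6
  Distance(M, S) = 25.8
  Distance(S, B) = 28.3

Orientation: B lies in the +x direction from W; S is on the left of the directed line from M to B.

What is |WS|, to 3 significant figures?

54.4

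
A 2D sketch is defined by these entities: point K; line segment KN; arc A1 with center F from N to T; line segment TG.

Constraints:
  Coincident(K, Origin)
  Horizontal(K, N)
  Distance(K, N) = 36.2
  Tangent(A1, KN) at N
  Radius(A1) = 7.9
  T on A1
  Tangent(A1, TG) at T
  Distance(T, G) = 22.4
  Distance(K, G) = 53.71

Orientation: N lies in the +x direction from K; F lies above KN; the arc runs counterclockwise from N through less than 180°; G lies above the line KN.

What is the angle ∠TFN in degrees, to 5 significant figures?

89.159°

Checks: ∠(FN, NK) = 90.00° ✓; |FT| = 7.900 ✓; ∠(FT, TG) = 90.00° ✓; |TG| = 22.40 ✓; |KG| = 53.71 ✓.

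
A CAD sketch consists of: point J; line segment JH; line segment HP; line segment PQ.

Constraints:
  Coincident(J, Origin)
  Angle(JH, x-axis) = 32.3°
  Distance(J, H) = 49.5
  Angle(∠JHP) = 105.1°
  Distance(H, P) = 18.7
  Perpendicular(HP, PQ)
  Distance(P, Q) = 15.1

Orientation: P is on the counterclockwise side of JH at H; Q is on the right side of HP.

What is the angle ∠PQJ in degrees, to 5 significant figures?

26.674°

J is at the origin; JH runs at 32.3° with length 49.5, so H = 49.5·(cos 32.3°, sin 32.3°) = (41.840, 26.450). ∠JHP = 105.1°, so HP runs at 32.3° + (180° − 105.1°) = 107.20° from the x-axis; with |HP| = 18.7, P = H + 18.7·(cos 107.20°, sin 107.20°) = (36.311, 44.314). HP ⟂ PQ; with |PQ| = 15.1 on the right of HP, Q = P + 15.1·(0.95528, 0.29571) = (50.735, 48.779). Then cos ∠PQJ = QP·QJ / (|QP||QJ|), giving 26.674°.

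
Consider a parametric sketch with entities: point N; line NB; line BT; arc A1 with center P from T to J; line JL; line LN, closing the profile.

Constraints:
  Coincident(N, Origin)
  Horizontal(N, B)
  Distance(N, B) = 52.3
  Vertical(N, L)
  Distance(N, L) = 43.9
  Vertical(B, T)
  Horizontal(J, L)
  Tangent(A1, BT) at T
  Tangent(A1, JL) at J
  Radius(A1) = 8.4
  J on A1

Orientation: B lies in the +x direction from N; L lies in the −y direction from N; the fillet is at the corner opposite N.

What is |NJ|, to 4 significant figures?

62.08

N is at the origin; N and B share the same y with |NB| = 52.3 and B on the +x side, so B = (52.30, 0.000). N and L share the same x with |NL| = 43.9 and L on the −y side, so L = (0.000, -43.90). The virtual corner opposite N is at (52.30, -43.90). A1 meets BT tangentially, so PT is at right angles to BT and tangency of A1 to JL means the radius PJ is perpendicular to JL, with radius 8.4, so the center P sits 8.4 in from both sides at P = (43.90, -35.50). That places the tangent points at T = (52.30, -35.50) on BT and J = (43.90, -43.90) on JL. Then |NJ| = |J − N| = 62.08.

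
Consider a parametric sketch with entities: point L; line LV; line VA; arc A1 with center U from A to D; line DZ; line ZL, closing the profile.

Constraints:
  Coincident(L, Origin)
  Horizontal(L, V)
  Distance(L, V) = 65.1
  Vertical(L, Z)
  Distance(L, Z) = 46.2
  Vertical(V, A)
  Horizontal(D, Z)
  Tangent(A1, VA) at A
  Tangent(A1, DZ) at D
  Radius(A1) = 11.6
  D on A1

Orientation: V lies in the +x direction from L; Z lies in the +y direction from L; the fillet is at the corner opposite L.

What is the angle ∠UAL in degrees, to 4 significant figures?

27.99°

L is at the origin; LV is horizontal with |LV| = 65.1 and V on the +x side, so V = (65.10, 0.000). LZ is vertical with |LZ| = 46.2 and Z on the +y side, so Z = (0.000, 46.20). The virtual corner opposite L is at (65.10, 46.20). The tangent condition forces UA to be normal to VA and the tangent condition forces UD to be normal to DZ, with radius 11.6, so the center U sits 11.6 in from both sides at U = (53.50, 34.60). That places the tangent points at A = (65.10, 34.60) on VA and D = (53.50, 46.20) on DZ. Then cos ∠UAL = AU·AL / (|AU||AL|), giving 27.99°.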